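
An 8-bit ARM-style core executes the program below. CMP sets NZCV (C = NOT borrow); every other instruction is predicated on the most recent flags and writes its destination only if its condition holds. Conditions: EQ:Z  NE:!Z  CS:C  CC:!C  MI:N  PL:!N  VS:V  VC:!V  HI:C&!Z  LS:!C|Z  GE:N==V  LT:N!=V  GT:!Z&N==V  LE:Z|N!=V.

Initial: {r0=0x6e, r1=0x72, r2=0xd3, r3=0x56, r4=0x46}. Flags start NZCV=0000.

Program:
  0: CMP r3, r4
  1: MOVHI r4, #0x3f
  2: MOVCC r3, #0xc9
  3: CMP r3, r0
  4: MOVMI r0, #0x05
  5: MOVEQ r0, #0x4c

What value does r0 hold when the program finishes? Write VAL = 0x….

VAL = 0x05

[0] flags=0010 → (cmp)
[1] flags=0010 HI?T → r4=0x3f
[2] flags=0010 CC?F → skip
[3] flags=1000 → (cmp)
[4] flags=1000 MI?T → r0=0x05
[5] flags=1000 EQ?F → skip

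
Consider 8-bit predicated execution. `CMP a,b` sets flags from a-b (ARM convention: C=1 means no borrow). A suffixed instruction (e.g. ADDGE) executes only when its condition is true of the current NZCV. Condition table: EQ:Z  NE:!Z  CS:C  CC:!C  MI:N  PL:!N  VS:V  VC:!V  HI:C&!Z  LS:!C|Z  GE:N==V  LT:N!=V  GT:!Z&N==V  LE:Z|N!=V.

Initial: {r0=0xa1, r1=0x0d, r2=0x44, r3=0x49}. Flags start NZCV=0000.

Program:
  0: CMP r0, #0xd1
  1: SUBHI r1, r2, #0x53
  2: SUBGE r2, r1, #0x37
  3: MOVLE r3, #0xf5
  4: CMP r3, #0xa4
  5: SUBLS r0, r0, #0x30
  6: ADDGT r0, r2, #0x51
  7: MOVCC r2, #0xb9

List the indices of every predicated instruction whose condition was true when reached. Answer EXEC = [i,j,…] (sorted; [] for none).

0: ✓ CMP  NZCV=1000
1: · SUBHI
2: · SUBGE
3: ✓ MOVLE  r3←0xf5
4: ✓ CMP  NZCV=0010
5: · SUBLS
6: ✓ ADDGT  r0←0x95
7: · MOVCC

EXEC = [3,6]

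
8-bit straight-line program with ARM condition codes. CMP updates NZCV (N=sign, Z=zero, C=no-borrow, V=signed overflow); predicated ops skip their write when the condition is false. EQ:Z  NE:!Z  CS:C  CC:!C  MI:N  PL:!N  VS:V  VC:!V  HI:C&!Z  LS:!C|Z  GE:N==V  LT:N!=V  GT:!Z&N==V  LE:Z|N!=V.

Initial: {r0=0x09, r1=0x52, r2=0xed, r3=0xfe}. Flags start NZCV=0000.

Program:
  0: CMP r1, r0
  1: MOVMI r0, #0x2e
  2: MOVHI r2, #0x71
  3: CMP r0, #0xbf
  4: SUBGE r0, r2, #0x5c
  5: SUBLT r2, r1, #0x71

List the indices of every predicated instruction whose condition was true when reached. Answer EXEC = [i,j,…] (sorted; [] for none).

EXEC = [2,4]

[0] flags=0010 → (cmp)
[1] flags=0010 MI?F → skip
[2] flags=0010 HI?T → r2=0x71
[3] flags=0000 → (cmp)
[4] flags=0000 GE?T → r0=0x15
[5] flags=0000 LT?F → skip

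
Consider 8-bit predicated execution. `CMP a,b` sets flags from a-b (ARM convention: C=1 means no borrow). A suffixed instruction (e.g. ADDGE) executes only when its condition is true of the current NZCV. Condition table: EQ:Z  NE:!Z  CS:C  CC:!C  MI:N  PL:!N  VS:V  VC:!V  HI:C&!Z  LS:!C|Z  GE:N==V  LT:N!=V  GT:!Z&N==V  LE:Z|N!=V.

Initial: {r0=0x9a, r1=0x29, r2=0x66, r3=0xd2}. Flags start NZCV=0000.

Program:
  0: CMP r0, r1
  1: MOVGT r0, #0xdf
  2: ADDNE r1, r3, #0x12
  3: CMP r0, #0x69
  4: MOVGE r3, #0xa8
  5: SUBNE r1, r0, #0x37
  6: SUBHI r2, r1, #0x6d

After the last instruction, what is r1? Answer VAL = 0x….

[0] flags=0011 → (cmp)
[1] flags=0011 GT?F → skip
[2] flags=0011 NE?T → r1=0xe4
[3] flags=0011 → (cmp)
[4] flags=0011 GE?F → skip
[5] flags=0011 NE?T → r1=0x63
[6] flags=0011 HI?T → r2=0xf6

VAL = 0x63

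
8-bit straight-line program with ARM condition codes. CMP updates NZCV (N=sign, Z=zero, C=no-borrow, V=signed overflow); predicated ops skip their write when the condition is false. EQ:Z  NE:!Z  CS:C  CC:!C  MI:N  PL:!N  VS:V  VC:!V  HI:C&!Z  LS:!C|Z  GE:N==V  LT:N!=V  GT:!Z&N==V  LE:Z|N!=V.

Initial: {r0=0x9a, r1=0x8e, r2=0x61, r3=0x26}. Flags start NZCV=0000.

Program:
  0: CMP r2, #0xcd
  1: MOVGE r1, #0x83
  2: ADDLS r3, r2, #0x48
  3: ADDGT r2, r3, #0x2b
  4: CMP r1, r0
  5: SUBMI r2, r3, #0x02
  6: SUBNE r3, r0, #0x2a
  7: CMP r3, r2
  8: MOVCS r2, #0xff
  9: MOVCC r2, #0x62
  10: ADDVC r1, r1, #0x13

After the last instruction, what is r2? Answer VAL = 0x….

0: ✓ CMP  NZCV=1001
1: ✓ MOVGE  r1←0x83
2: ✓ ADDLS  r3←0xa9
3: ✓ ADDGT  r2←0xd4
4: ✓ CMP  NZCV=1000
5: ✓ SUBMI  r2←0xa7
6: ✓ SUBNE  r3←0x70
7: ✓ CMP  NZCV=1001
8: · MOVCS
9: ✓ MOVCC  r2←0x62
10: · ADDVC

VAL = 0x62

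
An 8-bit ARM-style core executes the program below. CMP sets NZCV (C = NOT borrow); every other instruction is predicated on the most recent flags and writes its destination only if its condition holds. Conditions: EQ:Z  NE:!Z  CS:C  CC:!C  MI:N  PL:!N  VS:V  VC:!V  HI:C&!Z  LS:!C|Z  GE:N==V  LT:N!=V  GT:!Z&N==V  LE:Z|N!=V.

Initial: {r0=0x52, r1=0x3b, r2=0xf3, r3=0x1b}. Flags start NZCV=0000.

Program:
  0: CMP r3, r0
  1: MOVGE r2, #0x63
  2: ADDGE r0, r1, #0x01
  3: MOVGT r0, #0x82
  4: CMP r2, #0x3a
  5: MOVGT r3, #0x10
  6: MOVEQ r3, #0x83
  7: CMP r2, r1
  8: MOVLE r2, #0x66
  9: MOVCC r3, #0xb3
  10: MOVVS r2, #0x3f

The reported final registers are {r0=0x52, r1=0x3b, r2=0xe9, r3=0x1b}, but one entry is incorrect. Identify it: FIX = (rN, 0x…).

FIX = (r2, 0x66)

[0] flags=1000 → (cmp)
[1] flags=1000 GE?F → skip
[2] flags=1000 GE?F → skip
[3] flags=1000 GT?F → skip
[4] flags=1010 → (cmp)
[5] flags=1010 GT?F → skip
[6] flags=1010 EQ?F → skip
[7] flags=1010 → (cmp)
[8] flags=1010 LE?T → r2=0x66
[9] flags=1010 CC?F → skip
[10] flags=1010 VS?F → skip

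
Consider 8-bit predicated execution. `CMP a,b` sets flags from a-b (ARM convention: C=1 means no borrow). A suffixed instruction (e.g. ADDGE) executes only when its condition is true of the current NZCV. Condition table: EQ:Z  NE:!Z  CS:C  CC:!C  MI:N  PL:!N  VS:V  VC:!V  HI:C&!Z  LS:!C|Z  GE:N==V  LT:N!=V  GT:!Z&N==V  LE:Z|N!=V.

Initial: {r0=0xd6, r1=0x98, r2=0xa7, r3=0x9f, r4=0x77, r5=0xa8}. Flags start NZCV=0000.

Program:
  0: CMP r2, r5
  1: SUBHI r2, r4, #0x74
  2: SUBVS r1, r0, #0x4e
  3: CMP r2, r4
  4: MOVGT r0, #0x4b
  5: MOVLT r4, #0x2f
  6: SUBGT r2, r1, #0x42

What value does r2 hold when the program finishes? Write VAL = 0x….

0: ✓ CMP  NZCV=1000
1: · SUBHI
2: · SUBVS
3: ✓ CMP  NZCV=0011
4: · MOVGT
5: ✓ MOVLT  r4←0x2f
6: · SUBGT

VAL = 0xa7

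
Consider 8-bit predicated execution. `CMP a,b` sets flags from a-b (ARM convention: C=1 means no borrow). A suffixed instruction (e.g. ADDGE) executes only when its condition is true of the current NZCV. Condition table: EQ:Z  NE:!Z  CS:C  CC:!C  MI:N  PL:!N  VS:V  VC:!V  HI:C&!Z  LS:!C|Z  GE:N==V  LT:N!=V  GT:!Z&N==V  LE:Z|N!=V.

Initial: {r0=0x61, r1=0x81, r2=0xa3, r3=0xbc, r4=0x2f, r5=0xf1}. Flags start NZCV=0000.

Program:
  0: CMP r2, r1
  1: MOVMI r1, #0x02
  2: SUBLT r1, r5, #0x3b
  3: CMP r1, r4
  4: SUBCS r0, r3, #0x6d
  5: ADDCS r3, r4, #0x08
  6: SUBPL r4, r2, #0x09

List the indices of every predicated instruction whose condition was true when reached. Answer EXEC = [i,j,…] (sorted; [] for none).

EXEC = [4,5,6]

0: ✓ CMP  NZCV=0010
1: · MOVMI
2: · SUBLT
3: ✓ CMP  NZCV=0011
4: ✓ SUBCS  r0←0x4f
5: ✓ ADDCS  r3←0x37
6: ✓ SUBPL  r4←0x9a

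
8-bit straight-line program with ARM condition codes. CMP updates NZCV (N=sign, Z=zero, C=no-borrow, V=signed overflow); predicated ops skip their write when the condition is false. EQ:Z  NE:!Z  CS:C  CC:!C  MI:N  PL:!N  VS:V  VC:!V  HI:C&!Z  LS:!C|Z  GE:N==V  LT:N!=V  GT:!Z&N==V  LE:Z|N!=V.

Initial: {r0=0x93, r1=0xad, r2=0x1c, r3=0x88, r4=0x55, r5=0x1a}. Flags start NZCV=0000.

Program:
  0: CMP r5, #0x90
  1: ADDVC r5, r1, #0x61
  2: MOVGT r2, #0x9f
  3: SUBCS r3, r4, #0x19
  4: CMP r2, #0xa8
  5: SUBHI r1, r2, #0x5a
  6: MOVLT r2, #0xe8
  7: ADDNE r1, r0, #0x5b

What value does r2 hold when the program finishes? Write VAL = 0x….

0: ✓ CMP  NZCV=1001
1: · ADDVC
2: ✓ MOVGT  r2←0x9f
3: · SUBCS
4: ✓ CMP  NZCV=1000
5: · SUBHI
6: ✓ MOVLT  r2←0xe8
7: ✓ ADDNE  r1←0xee

VAL = 0xe8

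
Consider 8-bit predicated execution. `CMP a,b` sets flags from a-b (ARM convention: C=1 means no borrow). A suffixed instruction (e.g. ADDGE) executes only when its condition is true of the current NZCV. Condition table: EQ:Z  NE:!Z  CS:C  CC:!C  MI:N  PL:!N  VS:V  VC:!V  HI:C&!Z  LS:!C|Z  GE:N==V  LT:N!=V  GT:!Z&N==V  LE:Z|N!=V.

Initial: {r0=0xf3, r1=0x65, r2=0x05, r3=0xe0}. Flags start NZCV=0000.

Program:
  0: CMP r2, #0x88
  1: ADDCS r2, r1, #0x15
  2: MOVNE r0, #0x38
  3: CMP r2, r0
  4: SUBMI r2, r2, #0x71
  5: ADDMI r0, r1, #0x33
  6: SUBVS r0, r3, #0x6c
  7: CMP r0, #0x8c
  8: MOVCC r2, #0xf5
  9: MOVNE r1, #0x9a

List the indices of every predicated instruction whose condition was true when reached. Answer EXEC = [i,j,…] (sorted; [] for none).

0: ✓ CMP  NZCV=0000
1: · ADDCS
2: ✓ MOVNE  r0←0x38
3: ✓ CMP  NZCV=1000
4: ✓ SUBMI  r2←0x94
5: ✓ ADDMI  r0←0x98
6: · SUBVS
7: ✓ CMP  NZCV=0010
8: · MOVCC
9: ✓ MOVNE  r1←0x9a

EXEC = [2,4,5,9]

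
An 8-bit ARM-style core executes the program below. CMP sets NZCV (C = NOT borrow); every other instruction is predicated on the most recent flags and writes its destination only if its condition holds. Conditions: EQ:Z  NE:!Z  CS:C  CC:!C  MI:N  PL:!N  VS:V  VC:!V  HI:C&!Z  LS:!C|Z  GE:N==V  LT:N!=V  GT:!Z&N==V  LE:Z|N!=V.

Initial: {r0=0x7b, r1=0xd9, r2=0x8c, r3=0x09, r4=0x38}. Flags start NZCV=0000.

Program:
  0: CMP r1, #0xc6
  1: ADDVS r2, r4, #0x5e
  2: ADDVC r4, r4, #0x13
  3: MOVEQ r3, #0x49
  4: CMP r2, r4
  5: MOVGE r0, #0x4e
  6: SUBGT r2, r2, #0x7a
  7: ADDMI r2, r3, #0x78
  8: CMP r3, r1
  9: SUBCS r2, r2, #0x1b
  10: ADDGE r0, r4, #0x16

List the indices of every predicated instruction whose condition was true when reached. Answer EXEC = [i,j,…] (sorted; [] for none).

EXEC = [2,10]

[0] flags=0010 → (cmp)
[1] flags=0010 VS?F → skip
[2] flags=0010 VC?T → r4=0x4b
[3] flags=0010 EQ?F → skip
[4] flags=0011 → (cmp)
[5] flags=0011 GE?F → skip
[6] flags=0011 GT?F → skip
[7] flags=0011 MI?F → skip
[8] flags=0000 → (cmp)
[9] flags=0000 CS?F → skip
[10] flags=0000 GE?T → r0=0x61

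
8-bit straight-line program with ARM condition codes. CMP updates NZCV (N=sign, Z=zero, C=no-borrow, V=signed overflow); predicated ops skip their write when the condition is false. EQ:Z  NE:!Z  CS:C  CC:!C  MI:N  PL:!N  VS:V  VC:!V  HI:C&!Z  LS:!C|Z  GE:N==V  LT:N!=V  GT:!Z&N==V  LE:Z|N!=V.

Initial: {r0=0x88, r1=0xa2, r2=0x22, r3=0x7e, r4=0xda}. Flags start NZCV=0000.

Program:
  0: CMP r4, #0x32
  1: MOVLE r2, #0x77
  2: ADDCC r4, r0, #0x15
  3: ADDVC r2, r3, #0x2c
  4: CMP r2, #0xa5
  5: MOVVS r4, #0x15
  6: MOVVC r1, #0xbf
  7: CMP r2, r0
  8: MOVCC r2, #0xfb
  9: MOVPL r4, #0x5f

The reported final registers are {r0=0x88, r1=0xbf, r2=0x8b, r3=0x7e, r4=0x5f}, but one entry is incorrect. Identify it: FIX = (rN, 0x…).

[0] flags=1010 → (cmp)
[1] flags=1010 LE?T → r2=0x77
[2] flags=1010 CC?F → skip
[3] flags=1010 VC?T → r2=0xaa
[4] flags=0010 → (cmp)
[5] flags=0010 VS?F → skip
[6] flags=0010 VC?T → r1=0xbf
[7] flags=0010 → (cmp)
[8] flags=0010 CC?F → skip
[9] flags=0010 PL?T → r4=0x5f

FIX = (r2, 0xaa)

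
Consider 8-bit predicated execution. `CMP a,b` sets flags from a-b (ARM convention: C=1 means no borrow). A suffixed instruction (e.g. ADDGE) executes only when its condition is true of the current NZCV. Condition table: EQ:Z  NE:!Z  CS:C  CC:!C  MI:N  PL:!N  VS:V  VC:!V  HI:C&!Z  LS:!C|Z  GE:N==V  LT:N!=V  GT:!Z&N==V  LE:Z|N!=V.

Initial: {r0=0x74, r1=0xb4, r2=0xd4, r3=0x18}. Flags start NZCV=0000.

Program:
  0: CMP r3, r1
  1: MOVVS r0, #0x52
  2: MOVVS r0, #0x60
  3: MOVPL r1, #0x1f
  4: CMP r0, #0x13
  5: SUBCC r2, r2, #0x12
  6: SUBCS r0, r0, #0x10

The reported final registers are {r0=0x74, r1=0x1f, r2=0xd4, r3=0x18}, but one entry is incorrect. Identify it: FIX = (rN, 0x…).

[0] flags=0000 → (cmp)
[1] flags=0000 VS?F → skip
[2] flags=0000 VS?F → skip
[3] flags=0000 PL?T → r1=0x1f
[4] flags=0010 → (cmp)
[5] flags=0010 CC?F → skip
[6] flags=0010 CS?T → r0=0x64

FIX = (r0, 0x64)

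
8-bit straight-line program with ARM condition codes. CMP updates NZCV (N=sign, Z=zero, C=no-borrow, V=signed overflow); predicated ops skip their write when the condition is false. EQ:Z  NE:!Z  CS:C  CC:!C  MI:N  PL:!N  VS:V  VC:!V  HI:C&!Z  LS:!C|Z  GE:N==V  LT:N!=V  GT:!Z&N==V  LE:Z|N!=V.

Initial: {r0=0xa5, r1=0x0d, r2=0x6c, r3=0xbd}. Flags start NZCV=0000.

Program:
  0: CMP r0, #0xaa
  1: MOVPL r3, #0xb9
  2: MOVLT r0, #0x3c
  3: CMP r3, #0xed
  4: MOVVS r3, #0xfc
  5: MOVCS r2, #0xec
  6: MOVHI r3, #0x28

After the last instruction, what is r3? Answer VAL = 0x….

VAL = 0xbd

[0] flags=1000 → (cmp)
[1] flags=1000 PL?F → skip
[2] flags=1000 LT?T → r0=0x3c
[3] flags=1000 → (cmp)
[4] flags=1000 VS?F → skip
[5] flags=1000 CS?F → skip
[6] flags=1000 HI?F → skip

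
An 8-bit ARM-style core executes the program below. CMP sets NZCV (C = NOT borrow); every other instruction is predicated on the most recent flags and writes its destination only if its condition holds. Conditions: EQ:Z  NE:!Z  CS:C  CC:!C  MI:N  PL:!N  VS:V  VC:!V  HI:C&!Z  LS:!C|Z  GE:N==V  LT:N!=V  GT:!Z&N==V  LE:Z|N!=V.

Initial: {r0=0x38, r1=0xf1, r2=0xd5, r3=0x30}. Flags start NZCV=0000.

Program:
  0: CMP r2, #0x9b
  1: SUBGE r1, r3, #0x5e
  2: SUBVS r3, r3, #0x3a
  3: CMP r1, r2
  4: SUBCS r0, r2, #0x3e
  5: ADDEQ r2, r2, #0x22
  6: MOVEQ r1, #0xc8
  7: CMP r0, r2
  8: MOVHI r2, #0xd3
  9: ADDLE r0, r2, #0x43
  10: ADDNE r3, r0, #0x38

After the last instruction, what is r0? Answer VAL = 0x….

VAL = 0x38

0: ✓ CMP  NZCV=0010
1: ✓ SUBGE  r1←0xd2
2: · SUBVS
3: ✓ CMP  NZCV=1000
4: · SUBCS
5: · ADDEQ
6: · MOVEQ
7: ✓ CMP  NZCV=0000
8: · MOVHI
9: · ADDLE
10: ✓ ADDNE  r3←0x70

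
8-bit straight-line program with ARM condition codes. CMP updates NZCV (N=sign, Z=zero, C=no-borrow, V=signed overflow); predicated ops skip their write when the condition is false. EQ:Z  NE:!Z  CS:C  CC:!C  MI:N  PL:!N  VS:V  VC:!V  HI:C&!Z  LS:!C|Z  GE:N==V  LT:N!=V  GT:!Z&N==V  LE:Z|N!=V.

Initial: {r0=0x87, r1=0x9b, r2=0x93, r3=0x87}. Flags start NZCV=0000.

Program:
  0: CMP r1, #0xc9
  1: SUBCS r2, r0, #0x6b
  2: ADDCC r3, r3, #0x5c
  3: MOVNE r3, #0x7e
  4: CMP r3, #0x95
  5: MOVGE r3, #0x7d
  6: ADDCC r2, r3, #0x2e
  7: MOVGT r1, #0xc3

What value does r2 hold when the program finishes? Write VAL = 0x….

VAL = 0xab

[0] flags=1000 → (cmp)
[1] flags=1000 CS?F → skip
[2] flags=1000 CC?T → r3=0xe3
[3] flags=1000 NE?T → r3=0x7e
[4] flags=1001 → (cmp)
[5] flags=1001 GE?T → r3=0x7d
[6] flags=1001 CC?T → r2=0xab
[7] flags=1001 GT?T → r1=0xc3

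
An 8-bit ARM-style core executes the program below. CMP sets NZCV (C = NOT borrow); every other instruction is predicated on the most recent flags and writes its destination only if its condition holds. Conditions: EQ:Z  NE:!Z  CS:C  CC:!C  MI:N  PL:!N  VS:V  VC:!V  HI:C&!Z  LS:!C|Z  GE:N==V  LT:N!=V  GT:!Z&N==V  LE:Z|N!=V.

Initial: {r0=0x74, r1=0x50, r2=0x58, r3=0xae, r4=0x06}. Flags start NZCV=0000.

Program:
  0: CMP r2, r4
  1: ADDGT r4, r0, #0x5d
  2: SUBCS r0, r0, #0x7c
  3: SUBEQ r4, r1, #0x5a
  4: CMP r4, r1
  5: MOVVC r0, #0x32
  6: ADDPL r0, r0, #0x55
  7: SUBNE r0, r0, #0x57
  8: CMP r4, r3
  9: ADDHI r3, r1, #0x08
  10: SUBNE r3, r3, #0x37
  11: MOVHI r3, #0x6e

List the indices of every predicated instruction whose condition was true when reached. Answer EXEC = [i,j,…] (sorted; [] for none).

[0] flags=0010 → (cmp)
[1] flags=0010 GT?T → r4=0xd1
[2] flags=0010 CS?T → r0=0xf8
[3] flags=0010 EQ?F → skip
[4] flags=1010 → (cmp)
[5] flags=1010 VC?T → r0=0x32
[6] flags=1010 PL?F → skip
[7] flags=1010 NE?T → r0=0xdb
[8] flags=0010 → (cmp)
[9] flags=0010 HI?T → r3=0x58
[10] flags=0010 NE?T → r3=0x21
[11] flags=0010 HI?T → r3=0x6e

EXEC = [1,2,5,7,9,10,11]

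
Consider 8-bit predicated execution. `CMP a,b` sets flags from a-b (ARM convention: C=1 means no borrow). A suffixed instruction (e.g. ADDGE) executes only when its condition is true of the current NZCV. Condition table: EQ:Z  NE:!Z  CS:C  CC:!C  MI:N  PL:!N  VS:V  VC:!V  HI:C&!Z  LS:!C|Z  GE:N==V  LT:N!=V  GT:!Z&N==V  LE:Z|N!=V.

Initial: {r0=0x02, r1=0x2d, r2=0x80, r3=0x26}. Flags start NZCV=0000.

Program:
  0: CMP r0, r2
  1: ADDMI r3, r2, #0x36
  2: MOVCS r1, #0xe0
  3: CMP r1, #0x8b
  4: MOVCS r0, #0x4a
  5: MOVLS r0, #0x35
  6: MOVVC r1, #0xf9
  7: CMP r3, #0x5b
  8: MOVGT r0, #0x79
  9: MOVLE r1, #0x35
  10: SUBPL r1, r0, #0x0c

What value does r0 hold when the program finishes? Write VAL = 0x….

VAL = 0x35

[0] flags=1001 → (cmp)
[1] flags=1001 MI?T → r3=0xb6
[2] flags=1001 CS?F → skip
[3] flags=1001 → (cmp)
[4] flags=1001 CS?F → skip
[5] flags=1001 LS?T → r0=0x35
[6] flags=1001 VC?F → skip
[7] flags=0011 → (cmp)
[8] flags=0011 GT?F → skip
[9] flags=0011 LE?T → r1=0x35
[10] flags=0011 PL?T → r1=0x29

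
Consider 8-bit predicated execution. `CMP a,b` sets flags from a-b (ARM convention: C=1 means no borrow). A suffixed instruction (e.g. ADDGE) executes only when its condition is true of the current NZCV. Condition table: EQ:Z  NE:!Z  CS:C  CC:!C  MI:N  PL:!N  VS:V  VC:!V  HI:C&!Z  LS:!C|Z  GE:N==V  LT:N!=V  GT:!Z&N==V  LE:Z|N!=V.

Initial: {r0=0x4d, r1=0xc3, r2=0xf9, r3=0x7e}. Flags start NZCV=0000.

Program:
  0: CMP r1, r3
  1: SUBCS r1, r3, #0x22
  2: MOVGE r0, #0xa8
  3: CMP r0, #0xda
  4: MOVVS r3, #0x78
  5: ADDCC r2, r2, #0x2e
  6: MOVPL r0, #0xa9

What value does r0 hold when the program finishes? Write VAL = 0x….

[0] flags=0011 → (cmp)
[1] flags=0011 CS?T → r1=0x5c
[2] flags=0011 GE?F → skip
[3] flags=0000 → (cmp)
[4] flags=0000 VS?F → skip
[5] flags=0000 CC?T → r2=0x27
[6] flags=0000 PL?T → r0=0xa9

VAL = 0xa9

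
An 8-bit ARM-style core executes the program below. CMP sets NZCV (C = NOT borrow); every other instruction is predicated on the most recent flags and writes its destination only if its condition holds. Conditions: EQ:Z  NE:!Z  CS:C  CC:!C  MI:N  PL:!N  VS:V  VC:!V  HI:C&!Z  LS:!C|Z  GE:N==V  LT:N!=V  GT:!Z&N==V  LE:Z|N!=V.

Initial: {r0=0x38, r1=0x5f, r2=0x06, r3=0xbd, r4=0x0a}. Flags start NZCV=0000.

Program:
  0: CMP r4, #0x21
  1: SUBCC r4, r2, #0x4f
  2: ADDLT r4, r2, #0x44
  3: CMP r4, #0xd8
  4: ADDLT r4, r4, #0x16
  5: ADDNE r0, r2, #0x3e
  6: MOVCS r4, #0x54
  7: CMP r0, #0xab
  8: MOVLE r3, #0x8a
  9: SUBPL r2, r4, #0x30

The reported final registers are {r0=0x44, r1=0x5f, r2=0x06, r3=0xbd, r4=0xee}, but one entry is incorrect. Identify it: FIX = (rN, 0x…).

FIX = (r4, 0x4a)

0: ✓ CMP  NZCV=1000
1: ✓ SUBCC  r4←0xb7
2: ✓ ADDLT  r4←0x4a
3: ✓ CMP  NZCV=0000
4: · ADDLT
5: ✓ ADDNE  r0←0x44
6: · MOVCS
7: ✓ CMP  NZCV=1001
8: · MOVLE
9: · SUBPL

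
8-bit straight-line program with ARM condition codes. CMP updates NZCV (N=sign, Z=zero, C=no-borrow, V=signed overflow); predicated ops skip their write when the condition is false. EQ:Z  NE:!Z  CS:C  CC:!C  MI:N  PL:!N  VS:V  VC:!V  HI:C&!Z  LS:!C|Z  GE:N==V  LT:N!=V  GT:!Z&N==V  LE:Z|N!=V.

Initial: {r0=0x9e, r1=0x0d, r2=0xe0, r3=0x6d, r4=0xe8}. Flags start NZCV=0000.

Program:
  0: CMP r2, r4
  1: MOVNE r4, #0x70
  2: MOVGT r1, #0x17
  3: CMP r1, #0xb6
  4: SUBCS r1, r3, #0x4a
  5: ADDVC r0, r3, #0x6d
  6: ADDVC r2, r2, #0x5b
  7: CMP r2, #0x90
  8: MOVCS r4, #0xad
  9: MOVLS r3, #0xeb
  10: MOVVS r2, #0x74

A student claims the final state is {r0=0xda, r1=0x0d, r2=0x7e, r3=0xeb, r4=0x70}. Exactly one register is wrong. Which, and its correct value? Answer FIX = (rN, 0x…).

FIX = (r2, 0x74)

0: ✓ CMP  NZCV=1000
1: ✓ MOVNE  r4←0x70
2: · MOVGT
3: ✓ CMP  NZCV=0000
4: · SUBCS
5: ✓ ADDVC  r0←0xda
6: ✓ ADDVC  r2←0x3b
7: ✓ CMP  NZCV=1001
8: · MOVCS
9: ✓ MOVLS  r3←0xeb
10: ✓ MOVVS  r2←0x74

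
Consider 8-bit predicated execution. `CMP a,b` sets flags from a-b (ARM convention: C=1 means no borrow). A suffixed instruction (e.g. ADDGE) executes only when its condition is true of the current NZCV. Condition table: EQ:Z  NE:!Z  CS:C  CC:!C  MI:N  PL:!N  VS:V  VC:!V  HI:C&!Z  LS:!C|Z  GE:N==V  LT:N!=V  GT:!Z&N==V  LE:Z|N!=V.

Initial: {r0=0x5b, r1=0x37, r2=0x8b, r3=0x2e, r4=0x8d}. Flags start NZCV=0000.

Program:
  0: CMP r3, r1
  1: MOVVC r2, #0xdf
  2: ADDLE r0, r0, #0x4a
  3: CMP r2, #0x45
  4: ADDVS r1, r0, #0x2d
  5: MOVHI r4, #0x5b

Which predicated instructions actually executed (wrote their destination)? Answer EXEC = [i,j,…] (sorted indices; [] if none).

EXEC = [1,2,5]

[0] flags=1000 → (cmp)
[1] flags=1000 VC?T → r2=0xdf
[2] flags=1000 LE?T → r0=0xa5
[3] flags=1010 → (cmp)
[4] flags=1010 VS?F → skip
[5] flags=1010 HI?T → r4=0x5b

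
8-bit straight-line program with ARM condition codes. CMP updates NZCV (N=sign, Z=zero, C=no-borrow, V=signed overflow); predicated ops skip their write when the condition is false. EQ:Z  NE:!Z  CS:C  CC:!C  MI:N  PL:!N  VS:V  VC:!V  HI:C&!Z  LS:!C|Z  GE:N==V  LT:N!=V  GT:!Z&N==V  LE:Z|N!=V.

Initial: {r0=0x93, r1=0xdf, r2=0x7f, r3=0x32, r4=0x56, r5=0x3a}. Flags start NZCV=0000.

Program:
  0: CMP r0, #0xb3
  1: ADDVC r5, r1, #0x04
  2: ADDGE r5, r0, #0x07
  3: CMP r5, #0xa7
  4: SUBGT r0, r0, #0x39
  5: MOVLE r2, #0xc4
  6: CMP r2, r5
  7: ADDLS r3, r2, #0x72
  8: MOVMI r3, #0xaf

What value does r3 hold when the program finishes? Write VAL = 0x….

VAL = 0xaf

0: ✓ CMP  NZCV=1000
1: ✓ ADDVC  r5←0xe3
2: · ADDGE
3: ✓ CMP  NZCV=0010
4: ✓ SUBGT  r0←0x5a
5: · MOVLE
6: ✓ CMP  NZCV=1001
7: ✓ ADDLS  r3←0xf1
8: ✓ MOVMI  r3←0xaf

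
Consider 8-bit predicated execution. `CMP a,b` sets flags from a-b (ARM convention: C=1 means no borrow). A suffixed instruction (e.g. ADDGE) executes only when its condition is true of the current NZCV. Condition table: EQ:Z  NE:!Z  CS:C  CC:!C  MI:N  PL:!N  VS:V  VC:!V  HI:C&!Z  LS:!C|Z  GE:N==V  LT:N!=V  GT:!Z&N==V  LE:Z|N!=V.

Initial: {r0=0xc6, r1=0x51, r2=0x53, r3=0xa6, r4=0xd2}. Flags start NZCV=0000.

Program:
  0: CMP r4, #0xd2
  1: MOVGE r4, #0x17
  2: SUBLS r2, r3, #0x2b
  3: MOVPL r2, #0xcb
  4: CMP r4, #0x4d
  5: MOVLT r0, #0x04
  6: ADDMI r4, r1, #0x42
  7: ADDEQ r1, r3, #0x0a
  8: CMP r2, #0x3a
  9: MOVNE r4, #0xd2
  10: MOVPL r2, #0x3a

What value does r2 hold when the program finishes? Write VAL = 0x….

0: ✓ CMP  NZCV=0110
1: ✓ MOVGE  r4←0x17
2: ✓ SUBLS  r2←0x7b
3: ✓ MOVPL  r2←0xcb
4: ✓ CMP  NZCV=1000
5: ✓ MOVLT  r0←0x04
6: ✓ ADDMI  r4←0x93
7: · ADDEQ
8: ✓ CMP  NZCV=1010
9: ✓ MOVNE  r4←0xd2
10: · MOVPL

VAL = 0xcb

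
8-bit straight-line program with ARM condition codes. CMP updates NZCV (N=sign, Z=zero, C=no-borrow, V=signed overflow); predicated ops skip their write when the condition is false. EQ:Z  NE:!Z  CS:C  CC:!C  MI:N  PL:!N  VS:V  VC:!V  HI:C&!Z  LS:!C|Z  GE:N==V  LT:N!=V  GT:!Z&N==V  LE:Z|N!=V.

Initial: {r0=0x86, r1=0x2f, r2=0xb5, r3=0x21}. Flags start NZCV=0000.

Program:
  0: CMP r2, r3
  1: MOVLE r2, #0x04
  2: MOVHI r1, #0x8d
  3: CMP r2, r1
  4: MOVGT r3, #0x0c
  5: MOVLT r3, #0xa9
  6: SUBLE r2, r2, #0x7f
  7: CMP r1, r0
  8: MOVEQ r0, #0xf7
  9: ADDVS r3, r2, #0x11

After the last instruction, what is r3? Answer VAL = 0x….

0: ✓ CMP  NZCV=1010
1: ✓ MOVLE  r2←0x04
2: ✓ MOVHI  r1←0x8d
3: ✓ CMP  NZCV=0000
4: ✓ MOVGT  r3←0x0c
5: · MOVLT
6: · SUBLE
7: ✓ CMP  NZCV=0010
8: · MOVEQ
9: · ADDVS

VAL = 0x0c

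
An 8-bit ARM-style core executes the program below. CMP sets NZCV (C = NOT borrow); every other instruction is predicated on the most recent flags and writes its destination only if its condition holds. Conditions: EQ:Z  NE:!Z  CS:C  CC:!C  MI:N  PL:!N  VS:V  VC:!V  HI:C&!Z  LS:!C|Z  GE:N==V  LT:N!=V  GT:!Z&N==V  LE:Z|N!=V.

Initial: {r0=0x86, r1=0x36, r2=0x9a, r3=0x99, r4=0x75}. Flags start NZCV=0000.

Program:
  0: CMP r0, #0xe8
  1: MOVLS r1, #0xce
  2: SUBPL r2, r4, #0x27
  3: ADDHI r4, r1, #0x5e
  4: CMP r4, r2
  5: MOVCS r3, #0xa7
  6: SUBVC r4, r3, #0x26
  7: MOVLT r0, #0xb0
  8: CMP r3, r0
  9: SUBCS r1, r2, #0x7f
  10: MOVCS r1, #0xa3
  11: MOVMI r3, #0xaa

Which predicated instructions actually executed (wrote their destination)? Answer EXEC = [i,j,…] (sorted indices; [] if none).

[0] flags=1000 → (cmp)
[1] flags=1000 LS?T → r1=0xce
[2] flags=1000 PL?F → skip
[3] flags=1000 HI?F → skip
[4] flags=1001 → (cmp)
[5] flags=1001 CS?F → skip
[6] flags=1001 VC?F → skip
[7] flags=1001 LT?F → skip
[8] flags=0010 → (cmp)
[9] flags=0010 CS?T → r1=0x1b
[10] flags=0010 CS?T → r1=0xa3
[11] flags=0010 MI?F → skip

EXEC = [1,9,10]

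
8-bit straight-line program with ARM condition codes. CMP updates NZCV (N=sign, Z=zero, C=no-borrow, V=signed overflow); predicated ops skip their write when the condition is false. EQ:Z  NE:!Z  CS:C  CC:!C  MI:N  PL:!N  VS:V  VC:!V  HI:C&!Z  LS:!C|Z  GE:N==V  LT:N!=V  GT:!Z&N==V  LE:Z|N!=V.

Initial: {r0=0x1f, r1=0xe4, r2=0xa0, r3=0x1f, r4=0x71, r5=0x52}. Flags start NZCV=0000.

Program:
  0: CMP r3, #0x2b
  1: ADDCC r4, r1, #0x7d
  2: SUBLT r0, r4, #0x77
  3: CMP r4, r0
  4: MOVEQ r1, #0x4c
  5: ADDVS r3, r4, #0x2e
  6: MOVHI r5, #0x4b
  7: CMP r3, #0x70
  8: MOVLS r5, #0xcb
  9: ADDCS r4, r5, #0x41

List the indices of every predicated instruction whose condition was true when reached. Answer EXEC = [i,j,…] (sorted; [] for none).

[0] flags=1000 → (cmp)
[1] flags=1000 CC?T → r4=0x61
[2] flags=1000 LT?T → r0=0xea
[3] flags=0000 → (cmp)
[4] flags=0000 EQ?F → skip
[5] flags=0000 VS?F → skip
[6] flags=0000 HI?F → skip
[7] flags=1000 → (cmp)
[8] flags=1000 LS?T → r5=0xcb
[9] flags=1000 CS?F → skip

EXEC = [1,2,8]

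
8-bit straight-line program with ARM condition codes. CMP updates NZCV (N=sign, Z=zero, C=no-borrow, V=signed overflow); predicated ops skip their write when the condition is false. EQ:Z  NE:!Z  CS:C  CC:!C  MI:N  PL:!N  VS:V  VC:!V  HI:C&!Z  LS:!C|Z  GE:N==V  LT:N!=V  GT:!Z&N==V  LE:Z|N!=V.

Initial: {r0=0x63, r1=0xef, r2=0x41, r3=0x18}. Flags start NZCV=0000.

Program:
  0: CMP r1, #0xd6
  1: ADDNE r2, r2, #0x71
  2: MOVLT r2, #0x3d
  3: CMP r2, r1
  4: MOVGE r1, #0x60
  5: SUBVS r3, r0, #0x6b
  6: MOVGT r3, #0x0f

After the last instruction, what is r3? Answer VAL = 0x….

VAL = 0x18

[0] flags=0010 → (cmp)
[1] flags=0010 NE?T → r2=0xb2
[2] flags=0010 LT?F → skip
[3] flags=1000 → (cmp)
[4] flags=1000 GE?F → skip
[5] flags=1000 VS?F → skip
[6] flags=1000 GT?F → skip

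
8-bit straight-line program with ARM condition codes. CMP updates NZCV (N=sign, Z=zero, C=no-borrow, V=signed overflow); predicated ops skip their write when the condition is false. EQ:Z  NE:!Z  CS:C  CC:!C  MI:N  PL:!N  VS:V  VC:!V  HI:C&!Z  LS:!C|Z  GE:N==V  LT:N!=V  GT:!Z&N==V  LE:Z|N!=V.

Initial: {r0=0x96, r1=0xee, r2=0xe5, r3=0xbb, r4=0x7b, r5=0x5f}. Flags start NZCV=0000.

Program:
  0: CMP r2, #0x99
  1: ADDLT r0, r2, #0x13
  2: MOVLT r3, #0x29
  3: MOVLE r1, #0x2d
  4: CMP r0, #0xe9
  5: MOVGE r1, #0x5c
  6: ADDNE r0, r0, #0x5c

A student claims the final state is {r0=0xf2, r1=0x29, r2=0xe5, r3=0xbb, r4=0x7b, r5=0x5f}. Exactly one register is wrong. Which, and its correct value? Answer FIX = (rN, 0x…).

FIX = (r1, 0xee)

[0] flags=0010 → (cmp)
[1] flags=0010 LT?F → skip
[2] flags=0010 LT?F → skip
[3] flags=0010 LE?F → skip
[4] flags=1000 → (cmp)
[5] flags=1000 GE?F → skip
[6] flags=1000 NE?T → r0=0xf2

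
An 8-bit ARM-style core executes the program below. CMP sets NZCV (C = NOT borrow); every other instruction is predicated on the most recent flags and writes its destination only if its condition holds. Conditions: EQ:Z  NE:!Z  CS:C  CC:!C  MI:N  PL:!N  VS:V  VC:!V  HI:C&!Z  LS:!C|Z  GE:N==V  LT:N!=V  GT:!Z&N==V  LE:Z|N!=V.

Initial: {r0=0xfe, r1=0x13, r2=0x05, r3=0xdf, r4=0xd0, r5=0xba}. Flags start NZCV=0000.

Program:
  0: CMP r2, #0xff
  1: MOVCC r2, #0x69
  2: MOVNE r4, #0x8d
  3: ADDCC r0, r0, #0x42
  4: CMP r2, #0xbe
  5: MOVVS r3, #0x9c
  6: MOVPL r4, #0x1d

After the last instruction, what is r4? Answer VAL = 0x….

VAL = 0x8d

0: ✓ CMP  NZCV=0000
1: ✓ MOVCC  r2←0x69
2: ✓ MOVNE  r4←0x8d
3: ✓ ADDCC  r0←0x40
4: ✓ CMP  NZCV=1001
5: ✓ MOVVS  r3←0x9c
6: · MOVPL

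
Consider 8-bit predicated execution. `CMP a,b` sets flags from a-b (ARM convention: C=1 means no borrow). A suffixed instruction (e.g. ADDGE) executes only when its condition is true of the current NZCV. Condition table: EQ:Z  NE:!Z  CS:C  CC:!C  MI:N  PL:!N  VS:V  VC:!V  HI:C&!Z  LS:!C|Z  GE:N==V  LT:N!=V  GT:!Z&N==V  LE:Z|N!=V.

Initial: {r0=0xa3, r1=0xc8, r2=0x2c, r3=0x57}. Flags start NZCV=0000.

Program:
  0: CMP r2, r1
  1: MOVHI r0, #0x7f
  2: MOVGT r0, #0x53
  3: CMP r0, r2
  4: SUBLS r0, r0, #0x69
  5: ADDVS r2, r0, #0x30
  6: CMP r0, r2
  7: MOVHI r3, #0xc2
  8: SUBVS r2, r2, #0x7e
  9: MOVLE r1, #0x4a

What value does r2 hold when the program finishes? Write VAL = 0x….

VAL = 0x2c

[0] flags=0000 → (cmp)
[1] flags=0000 HI?F → skip
[2] flags=0000 GT?T → r0=0x53
[3] flags=0010 → (cmp)
[4] flags=0010 LS?F → skip
[5] flags=0010 VS?F → skip
[6] flags=0010 → (cmp)
[7] flags=0010 HI?T → r3=0xc2
[8] flags=0010 VS?F → skip
[9] flags=0010 LE?F → skip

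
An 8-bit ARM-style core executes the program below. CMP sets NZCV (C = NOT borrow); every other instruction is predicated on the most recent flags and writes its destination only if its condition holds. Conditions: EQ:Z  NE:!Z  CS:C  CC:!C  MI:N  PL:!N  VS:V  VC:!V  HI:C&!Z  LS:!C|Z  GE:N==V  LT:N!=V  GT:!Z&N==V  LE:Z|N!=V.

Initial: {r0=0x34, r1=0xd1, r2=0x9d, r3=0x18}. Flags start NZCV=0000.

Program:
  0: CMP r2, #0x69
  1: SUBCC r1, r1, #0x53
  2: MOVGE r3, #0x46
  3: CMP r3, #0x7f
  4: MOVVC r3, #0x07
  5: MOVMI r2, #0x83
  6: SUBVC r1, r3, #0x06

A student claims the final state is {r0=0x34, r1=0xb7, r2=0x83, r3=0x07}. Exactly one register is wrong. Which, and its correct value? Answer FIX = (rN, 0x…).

[0] flags=0011 → (cmp)
[1] flags=0011 CC?F → skip
[2] flags=0011 GE?F → skip
[3] flags=1000 → (cmp)
[4] flags=1000 VC?T → r3=0x07
[5] flags=1000 MI?T → r2=0x83
[6] flags=1000 VC?T → r1=0x01

FIX = (r1, 0x01)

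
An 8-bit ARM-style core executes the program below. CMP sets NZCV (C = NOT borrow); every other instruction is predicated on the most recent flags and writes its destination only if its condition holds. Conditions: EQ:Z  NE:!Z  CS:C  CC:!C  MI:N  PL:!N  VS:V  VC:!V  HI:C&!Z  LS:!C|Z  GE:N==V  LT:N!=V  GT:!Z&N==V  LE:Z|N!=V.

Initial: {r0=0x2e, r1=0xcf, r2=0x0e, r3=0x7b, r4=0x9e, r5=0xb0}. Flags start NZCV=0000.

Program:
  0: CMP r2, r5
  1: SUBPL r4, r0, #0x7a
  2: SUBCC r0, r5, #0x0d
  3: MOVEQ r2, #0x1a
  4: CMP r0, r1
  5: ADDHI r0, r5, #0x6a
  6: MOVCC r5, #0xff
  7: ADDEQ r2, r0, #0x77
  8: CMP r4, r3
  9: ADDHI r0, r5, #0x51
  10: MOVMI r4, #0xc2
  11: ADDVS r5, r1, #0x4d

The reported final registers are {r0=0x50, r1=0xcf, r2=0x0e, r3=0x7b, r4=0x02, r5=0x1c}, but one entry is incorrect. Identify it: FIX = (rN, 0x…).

0: ✓ CMP  NZCV=0000
1: ✓ SUBPL  r4←0xb4
2: ✓ SUBCC  r0←0xa3
3: · MOVEQ
4: ✓ CMP  NZCV=1000
5: · ADDHI
6: ✓ MOVCC  r5←0xff
7: · ADDEQ
8: ✓ CMP  NZCV=0011
9: ✓ ADDHI  r0←0x50
10: · MOVMI
11: ✓ ADDVS  r5←0x1c

FIX = (r4, 0xb4)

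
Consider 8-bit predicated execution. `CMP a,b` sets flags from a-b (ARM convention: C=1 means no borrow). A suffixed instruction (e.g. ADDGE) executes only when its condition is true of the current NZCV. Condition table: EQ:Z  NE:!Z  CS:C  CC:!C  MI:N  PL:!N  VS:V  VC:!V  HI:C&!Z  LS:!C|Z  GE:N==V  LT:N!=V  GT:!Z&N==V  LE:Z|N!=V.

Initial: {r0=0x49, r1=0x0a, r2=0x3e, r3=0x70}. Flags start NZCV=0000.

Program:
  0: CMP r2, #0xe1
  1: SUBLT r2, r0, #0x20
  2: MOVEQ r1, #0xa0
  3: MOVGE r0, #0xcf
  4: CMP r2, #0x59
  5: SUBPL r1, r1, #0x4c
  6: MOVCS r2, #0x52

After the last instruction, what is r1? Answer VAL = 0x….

VAL = 0x0a

0: ✓ CMP  NZCV=0000
1: · SUBLT
2: · MOVEQ
3: ✓ MOVGE  r0←0xcf
4: ✓ CMP  NZCV=1000
5: · SUBPL
6: · MOVCS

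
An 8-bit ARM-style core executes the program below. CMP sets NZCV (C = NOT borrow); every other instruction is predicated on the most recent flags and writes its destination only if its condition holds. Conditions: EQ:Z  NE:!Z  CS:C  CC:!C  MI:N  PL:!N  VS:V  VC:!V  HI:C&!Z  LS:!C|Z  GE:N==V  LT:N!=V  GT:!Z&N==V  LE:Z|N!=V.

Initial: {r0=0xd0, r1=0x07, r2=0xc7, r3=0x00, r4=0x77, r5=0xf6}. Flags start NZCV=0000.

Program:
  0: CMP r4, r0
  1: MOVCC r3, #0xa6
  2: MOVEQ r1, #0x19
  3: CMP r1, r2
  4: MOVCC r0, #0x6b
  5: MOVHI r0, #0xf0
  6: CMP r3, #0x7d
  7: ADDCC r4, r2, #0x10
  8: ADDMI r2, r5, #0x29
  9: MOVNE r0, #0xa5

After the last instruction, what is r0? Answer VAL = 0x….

[0] flags=1001 → (cmp)
[1] flags=1001 CC?T → r3=0xa6
[2] flags=1001 EQ?F → skip
[3] flags=0000 → (cmp)
[4] flags=0000 CC?T → r0=0x6b
[5] flags=0000 HI?F → skip
[6] flags=0011 → (cmp)
[7] flags=0011 CC?F → skip
[8] flags=0011 MI?F → skip
[9] flags=0011 NE?T → r0=0xa5

VAL = 0xa5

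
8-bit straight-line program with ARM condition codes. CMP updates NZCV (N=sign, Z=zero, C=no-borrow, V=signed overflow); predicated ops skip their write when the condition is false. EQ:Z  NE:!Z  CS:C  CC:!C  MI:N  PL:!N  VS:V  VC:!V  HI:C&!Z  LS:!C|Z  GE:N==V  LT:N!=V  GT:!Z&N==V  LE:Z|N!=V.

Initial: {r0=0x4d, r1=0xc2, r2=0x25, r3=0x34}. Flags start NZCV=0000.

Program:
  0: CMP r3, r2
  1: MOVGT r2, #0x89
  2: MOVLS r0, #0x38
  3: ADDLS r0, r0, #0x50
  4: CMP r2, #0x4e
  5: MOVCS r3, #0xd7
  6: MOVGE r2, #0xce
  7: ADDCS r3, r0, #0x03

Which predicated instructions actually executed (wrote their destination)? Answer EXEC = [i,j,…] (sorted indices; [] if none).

0: ✓ CMP  NZCV=0010
1: ✓ MOVGT  r2←0x89
2: · MOVLS
3: · ADDLS
4: ✓ CMP  NZCV=0011
5: ✓ MOVCS  r3←0xd7
6: · MOVGE
7: ✓ ADDCS  r3←0x50

EXEC = [1,5,7]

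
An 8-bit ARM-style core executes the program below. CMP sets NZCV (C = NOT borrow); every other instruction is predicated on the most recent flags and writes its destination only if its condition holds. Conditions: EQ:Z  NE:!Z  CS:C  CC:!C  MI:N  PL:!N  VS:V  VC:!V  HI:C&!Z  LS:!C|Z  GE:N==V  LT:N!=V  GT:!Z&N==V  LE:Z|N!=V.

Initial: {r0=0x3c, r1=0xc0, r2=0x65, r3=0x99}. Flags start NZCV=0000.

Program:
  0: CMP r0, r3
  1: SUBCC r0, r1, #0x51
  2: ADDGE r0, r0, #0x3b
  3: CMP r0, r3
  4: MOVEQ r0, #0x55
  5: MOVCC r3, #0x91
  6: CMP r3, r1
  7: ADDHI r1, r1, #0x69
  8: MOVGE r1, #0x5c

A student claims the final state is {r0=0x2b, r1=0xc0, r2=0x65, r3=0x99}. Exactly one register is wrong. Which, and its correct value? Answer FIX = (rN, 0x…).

FIX = (r0, 0xaa)

0: ✓ CMP  NZCV=1001
1: ✓ SUBCC  r0←0x6f
2: ✓ ADDGE  r0←0xaa
3: ✓ CMP  NZCV=0010
4: · MOVEQ
5: · MOVCC
6: ✓ CMP  NZCV=1000
7: · ADDHI
8: · MOVGE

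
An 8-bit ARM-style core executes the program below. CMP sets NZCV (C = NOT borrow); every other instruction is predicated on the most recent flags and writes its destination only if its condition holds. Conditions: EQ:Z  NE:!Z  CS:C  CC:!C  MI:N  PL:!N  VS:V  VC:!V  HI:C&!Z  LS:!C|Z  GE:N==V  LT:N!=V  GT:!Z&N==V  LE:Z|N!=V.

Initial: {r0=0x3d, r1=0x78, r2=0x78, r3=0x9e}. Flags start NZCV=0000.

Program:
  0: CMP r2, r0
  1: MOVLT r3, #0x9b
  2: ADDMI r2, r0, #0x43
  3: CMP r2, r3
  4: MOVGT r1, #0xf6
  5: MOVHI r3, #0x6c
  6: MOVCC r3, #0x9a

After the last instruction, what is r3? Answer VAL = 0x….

0: ✓ CMP  NZCV=0010
1: · MOVLT
2: · ADDMI
3: ✓ CMP  NZCV=1001
4: ✓ MOVGT  r1←0xf6
5: · MOVHI
6: ✓ MOVCC  r3←0x9a

VAL = 0x9a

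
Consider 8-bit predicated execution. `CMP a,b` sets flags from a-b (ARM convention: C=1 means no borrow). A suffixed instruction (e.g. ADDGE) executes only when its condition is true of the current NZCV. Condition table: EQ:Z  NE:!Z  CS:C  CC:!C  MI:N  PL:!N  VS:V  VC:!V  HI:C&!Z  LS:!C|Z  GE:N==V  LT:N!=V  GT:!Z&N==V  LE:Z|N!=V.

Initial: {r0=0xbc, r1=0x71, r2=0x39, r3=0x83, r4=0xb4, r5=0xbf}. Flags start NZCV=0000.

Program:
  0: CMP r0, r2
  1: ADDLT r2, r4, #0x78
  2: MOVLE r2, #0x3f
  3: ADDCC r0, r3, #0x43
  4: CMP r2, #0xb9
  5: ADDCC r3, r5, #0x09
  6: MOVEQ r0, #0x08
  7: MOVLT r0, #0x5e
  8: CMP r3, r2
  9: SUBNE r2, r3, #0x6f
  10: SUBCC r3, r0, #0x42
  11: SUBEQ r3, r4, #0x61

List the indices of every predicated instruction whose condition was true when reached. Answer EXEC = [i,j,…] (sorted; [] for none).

EXEC = [1,2,5,9]

0: ✓ CMP  NZCV=1010
1: ✓ ADDLT  r2←0x2c
2: ✓ MOVLE  r2←0x3f
3: · ADDCC
4: ✓ CMP  NZCV=1001
5: ✓ ADDCC  r3←0xc8
6: · MOVEQ
7: · MOVLT
8: ✓ CMP  NZCV=1010
9: ✓ SUBNE  r2←0x59
10: · SUBCC
11: · SUBEQ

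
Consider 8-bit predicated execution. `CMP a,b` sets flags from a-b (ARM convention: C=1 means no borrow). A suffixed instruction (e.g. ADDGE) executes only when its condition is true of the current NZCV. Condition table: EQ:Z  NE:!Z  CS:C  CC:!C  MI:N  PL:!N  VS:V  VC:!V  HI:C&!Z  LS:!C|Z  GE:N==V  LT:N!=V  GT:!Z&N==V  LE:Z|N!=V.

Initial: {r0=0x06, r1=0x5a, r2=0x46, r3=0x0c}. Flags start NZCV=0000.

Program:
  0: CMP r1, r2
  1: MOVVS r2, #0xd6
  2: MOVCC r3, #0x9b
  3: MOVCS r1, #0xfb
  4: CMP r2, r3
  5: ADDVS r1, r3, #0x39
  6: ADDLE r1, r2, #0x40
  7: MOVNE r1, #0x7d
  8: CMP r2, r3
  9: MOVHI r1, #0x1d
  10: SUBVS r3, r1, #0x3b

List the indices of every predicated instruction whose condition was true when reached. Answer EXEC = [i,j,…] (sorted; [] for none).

EXEC = [3,7,9]

[0] flags=0010 → (cmp)
[1] flags=0010 VS?F → skip
[2] flags=0010 CC?F → skip
[3] flags=0010 CS?T → r1=0xfb
[4] flags=0010 → (cmp)
[5] flags=0010 VS?F → skip
[6] flags=0010 LE?F → skip
[7] flags=0010 NE?T → r1=0x7d
[8] flags=0010 → (cmp)
[9] flags=0010 HI?T → r1=0x1d
[10] flags=0010 VS?F → skip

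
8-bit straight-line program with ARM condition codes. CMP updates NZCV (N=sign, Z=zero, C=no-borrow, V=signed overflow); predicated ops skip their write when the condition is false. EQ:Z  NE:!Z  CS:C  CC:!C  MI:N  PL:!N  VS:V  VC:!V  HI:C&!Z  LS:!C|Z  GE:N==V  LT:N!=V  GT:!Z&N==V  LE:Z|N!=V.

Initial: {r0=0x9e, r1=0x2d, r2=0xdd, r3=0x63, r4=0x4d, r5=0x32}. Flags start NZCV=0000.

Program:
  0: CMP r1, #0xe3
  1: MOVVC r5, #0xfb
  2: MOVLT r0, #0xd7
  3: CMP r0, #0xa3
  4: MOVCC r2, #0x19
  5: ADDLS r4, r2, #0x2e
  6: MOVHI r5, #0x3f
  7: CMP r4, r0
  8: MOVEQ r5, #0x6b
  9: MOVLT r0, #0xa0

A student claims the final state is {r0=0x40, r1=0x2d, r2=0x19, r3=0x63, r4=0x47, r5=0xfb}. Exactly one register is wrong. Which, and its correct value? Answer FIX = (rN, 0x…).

FIX = (r0, 0x9e)

0: ✓ CMP  NZCV=0000
1: ✓ MOVVC  r5←0xfb
2: · MOVLT
3: ✓ CMP  NZCV=1000
4: ✓ MOVCC  r2←0x19
5: ✓ ADDLS  r4←0x47
6: · MOVHI
7: ✓ CMP  NZCV=1001
8: · MOVEQ
9: · MOVLT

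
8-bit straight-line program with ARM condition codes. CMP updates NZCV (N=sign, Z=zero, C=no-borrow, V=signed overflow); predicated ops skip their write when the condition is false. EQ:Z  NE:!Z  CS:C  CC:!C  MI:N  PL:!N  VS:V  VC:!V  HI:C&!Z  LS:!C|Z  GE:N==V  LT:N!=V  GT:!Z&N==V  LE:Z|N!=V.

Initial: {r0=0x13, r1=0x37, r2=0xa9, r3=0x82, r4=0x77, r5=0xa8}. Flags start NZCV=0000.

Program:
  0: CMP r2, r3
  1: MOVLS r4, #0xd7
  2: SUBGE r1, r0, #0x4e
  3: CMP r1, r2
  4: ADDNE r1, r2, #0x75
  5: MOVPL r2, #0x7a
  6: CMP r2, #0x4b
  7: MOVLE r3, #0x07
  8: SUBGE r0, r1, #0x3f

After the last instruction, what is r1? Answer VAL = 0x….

[0] flags=0010 → (cmp)
[1] flags=0010 LS?F → skip
[2] flags=0010 GE?T → r1=0xc5
[3] flags=0010 → (cmp)
[4] flags=0010 NE?T → r1=0x1e
[5] flags=0010 PL?T → r2=0x7a
[6] flags=0010 → (cmp)
[7] flags=0010 LE?F → skip
[8] flags=0010 GE?T → r0=0xdf

VAL = 0x1e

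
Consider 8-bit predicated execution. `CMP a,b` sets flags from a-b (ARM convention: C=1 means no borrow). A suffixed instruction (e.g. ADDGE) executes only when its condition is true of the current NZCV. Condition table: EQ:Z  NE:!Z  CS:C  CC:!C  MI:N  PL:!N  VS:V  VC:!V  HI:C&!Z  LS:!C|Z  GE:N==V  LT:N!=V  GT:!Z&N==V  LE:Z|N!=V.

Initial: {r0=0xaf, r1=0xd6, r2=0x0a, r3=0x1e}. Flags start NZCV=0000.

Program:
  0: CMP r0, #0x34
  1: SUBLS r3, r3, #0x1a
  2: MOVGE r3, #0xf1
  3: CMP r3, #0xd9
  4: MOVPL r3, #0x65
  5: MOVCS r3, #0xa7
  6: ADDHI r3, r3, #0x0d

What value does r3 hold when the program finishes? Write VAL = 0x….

VAL = 0x65

0: ✓ CMP  NZCV=0011
1: · SUBLS
2: · MOVGE
3: ✓ CMP  NZCV=0000
4: ✓ MOVPL  r3←0x65
5: · MOVCS
6: · ADDHI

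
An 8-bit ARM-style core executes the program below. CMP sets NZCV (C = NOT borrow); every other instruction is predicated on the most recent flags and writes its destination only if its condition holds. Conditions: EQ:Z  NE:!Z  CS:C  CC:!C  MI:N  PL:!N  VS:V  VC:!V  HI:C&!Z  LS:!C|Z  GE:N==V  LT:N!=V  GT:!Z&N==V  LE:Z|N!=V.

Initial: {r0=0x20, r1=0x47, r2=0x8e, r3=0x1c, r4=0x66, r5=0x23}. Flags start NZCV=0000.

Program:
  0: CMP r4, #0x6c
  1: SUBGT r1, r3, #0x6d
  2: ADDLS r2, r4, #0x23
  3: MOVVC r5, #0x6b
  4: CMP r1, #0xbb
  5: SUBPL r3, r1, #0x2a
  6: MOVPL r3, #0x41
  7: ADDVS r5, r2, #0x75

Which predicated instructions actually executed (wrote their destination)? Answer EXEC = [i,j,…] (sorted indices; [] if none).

EXEC = [2,3,7]

0: ✓ CMP  NZCV=1000
1: · SUBGT
2: ✓ ADDLS  r2←0x89
3: ✓ MOVVC  r5←0x6b
4: ✓ CMP  NZCV=1001
5: · SUBPL
6: · MOVPL
7: ✓ ADDVS  r5←0xfe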